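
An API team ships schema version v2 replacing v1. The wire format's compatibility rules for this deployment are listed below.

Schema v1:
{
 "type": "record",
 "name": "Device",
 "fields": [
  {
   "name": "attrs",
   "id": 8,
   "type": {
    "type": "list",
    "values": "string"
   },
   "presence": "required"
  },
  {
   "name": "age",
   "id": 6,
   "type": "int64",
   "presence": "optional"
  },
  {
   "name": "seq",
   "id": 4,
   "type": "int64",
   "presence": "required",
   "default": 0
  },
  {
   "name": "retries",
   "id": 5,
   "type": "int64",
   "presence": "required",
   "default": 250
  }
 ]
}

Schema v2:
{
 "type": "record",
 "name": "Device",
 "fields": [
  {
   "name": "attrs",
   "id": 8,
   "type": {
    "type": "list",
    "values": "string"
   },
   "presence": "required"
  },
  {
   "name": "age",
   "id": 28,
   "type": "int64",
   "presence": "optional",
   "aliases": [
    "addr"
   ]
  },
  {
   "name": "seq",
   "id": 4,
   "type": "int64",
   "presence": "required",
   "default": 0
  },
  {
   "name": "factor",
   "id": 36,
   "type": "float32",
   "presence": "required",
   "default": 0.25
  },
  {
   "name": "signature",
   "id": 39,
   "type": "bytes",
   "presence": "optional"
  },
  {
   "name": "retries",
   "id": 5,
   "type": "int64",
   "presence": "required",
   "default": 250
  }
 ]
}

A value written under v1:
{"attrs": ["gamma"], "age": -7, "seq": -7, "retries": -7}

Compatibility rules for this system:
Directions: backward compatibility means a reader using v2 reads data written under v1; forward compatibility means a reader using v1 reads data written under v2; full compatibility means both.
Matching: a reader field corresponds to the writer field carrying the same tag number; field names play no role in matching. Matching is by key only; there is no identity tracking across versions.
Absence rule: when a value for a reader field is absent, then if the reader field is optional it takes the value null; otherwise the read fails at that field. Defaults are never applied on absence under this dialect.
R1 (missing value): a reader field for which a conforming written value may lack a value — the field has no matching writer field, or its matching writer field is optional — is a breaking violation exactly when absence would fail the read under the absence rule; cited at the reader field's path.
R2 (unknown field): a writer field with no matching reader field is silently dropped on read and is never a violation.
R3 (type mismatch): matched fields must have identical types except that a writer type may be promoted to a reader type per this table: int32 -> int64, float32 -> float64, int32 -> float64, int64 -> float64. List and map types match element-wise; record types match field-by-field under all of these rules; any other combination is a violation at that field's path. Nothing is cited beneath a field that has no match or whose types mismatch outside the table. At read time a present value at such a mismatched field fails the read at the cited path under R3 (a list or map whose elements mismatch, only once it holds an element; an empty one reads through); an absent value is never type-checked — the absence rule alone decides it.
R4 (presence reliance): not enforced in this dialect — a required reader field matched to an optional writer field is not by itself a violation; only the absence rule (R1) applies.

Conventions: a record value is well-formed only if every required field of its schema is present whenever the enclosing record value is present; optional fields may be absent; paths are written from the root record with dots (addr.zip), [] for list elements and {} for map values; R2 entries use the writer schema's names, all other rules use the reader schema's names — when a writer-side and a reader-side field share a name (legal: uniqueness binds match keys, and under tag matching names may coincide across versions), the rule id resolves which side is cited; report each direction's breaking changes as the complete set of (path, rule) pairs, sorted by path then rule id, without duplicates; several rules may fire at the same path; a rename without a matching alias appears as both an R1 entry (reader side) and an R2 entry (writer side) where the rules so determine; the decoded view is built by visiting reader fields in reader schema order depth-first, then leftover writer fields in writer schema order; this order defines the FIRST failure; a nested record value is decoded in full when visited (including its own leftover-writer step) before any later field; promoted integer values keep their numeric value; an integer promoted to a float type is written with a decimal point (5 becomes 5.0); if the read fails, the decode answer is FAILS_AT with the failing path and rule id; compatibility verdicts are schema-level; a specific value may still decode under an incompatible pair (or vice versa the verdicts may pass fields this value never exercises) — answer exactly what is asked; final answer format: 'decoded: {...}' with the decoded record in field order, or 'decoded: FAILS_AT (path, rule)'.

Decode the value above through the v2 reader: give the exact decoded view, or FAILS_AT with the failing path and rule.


decoded: FAILS_AT (factor, R1)

each type pair in Device: writer, then reader
decoding the Device value with the v2 reader:
  attrs := ["gamma"]
  age := null (not supplied -> null)
  seq := -7
  read fails at factor under R1 (no fill)
  => FAILS_AT (factor, R1)
remaining Device differences; none change what is asked:
  field age in record Device: tag 6 changed to 28 -> inert under this dialect — no rule fires on Device and the result does not move
  added field signature to record Device: optional bytes, tag 39 (in v2 it sits immediately before retries) -> inert under this dialect — no rule fires on Device and the result does not move


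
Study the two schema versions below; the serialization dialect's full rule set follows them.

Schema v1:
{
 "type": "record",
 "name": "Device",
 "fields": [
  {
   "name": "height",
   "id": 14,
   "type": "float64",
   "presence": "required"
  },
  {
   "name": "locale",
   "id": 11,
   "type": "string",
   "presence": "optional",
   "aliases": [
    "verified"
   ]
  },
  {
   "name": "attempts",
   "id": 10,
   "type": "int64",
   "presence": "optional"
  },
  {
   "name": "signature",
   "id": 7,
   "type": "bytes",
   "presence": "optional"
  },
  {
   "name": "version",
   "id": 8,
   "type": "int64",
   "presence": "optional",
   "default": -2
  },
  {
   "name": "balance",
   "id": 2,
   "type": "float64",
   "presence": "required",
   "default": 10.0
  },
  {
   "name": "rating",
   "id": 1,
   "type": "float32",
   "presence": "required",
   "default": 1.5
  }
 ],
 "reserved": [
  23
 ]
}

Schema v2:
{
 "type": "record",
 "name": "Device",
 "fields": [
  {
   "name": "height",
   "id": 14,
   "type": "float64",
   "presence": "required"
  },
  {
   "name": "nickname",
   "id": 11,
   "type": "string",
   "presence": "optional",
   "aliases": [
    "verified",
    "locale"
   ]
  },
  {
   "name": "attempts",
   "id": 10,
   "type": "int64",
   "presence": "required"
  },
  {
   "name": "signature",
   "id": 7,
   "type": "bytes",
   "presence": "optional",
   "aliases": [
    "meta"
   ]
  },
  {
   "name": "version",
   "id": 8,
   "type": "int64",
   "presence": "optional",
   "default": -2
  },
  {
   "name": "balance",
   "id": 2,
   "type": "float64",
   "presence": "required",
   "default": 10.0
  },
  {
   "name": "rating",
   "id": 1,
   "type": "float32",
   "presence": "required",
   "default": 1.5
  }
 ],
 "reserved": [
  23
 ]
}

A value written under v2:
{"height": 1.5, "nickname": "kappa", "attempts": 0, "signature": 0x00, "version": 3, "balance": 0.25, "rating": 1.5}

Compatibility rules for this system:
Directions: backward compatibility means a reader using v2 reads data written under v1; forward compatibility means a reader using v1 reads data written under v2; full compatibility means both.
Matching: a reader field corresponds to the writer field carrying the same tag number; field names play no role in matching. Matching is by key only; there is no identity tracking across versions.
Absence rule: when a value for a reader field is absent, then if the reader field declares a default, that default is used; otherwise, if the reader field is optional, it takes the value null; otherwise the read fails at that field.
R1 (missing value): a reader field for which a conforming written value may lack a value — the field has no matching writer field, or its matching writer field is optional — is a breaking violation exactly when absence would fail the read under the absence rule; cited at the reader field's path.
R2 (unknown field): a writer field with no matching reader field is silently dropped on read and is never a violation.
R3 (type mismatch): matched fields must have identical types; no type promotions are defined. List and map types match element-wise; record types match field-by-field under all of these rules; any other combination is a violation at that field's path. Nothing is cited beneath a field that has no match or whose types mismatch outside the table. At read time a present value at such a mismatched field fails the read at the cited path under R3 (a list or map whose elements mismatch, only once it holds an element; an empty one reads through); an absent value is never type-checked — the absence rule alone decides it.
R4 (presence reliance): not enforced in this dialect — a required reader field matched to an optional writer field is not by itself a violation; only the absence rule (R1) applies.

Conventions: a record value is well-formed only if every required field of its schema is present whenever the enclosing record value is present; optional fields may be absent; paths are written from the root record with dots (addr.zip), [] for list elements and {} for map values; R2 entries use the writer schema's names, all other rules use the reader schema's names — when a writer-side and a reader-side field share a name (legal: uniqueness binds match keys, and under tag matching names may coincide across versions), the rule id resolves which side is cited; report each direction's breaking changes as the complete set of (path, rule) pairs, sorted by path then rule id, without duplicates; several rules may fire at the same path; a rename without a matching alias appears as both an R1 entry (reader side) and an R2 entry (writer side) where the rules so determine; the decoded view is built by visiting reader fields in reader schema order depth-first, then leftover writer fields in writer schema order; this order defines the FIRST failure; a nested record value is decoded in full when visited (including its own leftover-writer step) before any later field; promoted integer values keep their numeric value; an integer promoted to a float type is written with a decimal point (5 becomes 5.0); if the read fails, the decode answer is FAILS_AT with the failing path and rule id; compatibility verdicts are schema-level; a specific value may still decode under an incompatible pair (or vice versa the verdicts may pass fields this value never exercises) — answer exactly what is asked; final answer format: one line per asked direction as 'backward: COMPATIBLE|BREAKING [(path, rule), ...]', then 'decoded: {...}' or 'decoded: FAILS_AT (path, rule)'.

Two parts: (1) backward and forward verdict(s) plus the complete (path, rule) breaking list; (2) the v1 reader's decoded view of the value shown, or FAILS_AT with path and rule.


in Device below, arrows point writer -> reader
backward for Device (reader v2, writer v1):
  height <- height (float64 -> float64, writer required)
  nickname <- locale (string -> string, writer optional)
  attempts <- attempts (int64 -> int64, writer optional)
  signature <- signature (bytes -> bytes, writer optional)
  version <- version (int64 -> int64, writer optional)
  balance <- balance (float64 -> float64, writer required)
  rating <- rating (float32 -> float32, writer required)
  rule R1 violated at attempts
  => backward: BREAKING (1)
forward for Device (reader v1, writer v2):
  height <- height (float64 -> float64, writer required)
  locale <- nickname (string -> string, writer optional)
  attempts <- attempts (int64 -> int64, writer required)
  signature <- signature (bytes -> bytes, writer optional)
  version <- version (int64 -> int64, writer optional)
  balance <- balance (float64 -> float64, writer required)
  rating <- rating (float32 -> float32, writer required)
  nothing fires on Device: forward is COMPATIBLE
migrating the Device value to v1:
  height := 1.5
  locale := "kappa" (from writer nickname)
  attempts := 0
  signature := 0x00
  version := 3
  balance := 0.25
  rating := 1.5
  => decoded: {"height": 1.5, "locale": "kappa", "attempts": 0, "signature": 0x00, "version": 3, "balance": 0.25, "rating": 1.5}

backward: BREAKING [(attempts, R1)]; forward: COMPATIBLE []; decoded: {"height": 1.5, "locale": "kappa", "attempts": 0, "signature": 0x00, "version": 3, "balance": 0.25, "rating": 1.5}


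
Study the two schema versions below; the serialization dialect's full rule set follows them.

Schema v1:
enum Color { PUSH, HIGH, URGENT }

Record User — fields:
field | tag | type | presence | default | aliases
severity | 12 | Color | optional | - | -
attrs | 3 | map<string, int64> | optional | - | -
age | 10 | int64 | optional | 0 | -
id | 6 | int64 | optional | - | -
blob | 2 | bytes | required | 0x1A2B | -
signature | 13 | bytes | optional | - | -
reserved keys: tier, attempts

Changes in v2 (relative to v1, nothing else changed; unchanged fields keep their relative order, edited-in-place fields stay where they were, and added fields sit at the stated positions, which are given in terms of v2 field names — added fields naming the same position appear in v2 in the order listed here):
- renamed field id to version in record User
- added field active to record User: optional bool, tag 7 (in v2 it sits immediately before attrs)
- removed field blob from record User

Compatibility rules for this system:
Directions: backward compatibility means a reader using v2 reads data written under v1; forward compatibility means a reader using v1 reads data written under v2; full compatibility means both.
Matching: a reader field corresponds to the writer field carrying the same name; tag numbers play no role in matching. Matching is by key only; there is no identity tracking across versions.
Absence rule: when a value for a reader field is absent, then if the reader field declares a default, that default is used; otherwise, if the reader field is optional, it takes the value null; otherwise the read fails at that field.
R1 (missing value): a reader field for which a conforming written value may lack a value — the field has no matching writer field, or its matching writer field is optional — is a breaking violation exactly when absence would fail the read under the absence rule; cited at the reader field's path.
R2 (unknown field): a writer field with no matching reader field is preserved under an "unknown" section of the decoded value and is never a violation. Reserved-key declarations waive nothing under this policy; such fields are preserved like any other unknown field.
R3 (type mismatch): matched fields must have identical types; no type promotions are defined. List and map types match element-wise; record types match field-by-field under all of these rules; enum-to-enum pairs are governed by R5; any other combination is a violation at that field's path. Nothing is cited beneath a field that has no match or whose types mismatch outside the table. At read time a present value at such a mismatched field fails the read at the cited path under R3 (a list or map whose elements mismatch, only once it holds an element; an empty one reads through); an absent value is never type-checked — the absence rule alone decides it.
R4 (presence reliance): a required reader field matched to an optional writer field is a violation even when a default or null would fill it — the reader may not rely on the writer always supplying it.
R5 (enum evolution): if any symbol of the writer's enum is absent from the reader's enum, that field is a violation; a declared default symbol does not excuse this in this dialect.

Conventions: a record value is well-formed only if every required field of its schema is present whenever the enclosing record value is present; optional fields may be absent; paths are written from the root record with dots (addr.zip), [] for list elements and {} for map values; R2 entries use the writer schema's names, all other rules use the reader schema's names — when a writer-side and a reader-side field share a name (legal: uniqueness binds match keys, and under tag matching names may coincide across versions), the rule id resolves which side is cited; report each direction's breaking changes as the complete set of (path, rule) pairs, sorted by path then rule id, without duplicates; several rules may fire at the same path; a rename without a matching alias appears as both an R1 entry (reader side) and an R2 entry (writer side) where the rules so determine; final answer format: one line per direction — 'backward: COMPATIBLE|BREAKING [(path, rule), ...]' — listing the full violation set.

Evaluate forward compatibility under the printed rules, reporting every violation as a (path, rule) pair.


forward: COMPATIBLE []

the writer's type comes first in each User pair
checking forward for User: reader v1 against writer v2:
  severity <- severity (Color -> Color, writer optional)
  attrs <- attrs (map<string, int64> -> map<string, int64>, writer optional)
  age <- age (int64 -> int64, writer optional)
  id has no writer counterpart
  blob has no writer counterpart
  signature <- signature (bytes -> bytes, writer optional)
  writer active: unknown to reader
  writer version: unknown to reader
  => no violations; forward on User: COMPATIBLE
remaining User differences; none change what is asked:
  renamed field id to version in record User -> fires no rule on User, leaving the asked answer as it is
  added field active to record User: optional bool, tag 7 (in v2 it sits immediately before attrs) -> fires no rule on User, leaving the asked answer as it is
  removed field blob from record User -> fires no rule on User, leaving the asked answer as it is


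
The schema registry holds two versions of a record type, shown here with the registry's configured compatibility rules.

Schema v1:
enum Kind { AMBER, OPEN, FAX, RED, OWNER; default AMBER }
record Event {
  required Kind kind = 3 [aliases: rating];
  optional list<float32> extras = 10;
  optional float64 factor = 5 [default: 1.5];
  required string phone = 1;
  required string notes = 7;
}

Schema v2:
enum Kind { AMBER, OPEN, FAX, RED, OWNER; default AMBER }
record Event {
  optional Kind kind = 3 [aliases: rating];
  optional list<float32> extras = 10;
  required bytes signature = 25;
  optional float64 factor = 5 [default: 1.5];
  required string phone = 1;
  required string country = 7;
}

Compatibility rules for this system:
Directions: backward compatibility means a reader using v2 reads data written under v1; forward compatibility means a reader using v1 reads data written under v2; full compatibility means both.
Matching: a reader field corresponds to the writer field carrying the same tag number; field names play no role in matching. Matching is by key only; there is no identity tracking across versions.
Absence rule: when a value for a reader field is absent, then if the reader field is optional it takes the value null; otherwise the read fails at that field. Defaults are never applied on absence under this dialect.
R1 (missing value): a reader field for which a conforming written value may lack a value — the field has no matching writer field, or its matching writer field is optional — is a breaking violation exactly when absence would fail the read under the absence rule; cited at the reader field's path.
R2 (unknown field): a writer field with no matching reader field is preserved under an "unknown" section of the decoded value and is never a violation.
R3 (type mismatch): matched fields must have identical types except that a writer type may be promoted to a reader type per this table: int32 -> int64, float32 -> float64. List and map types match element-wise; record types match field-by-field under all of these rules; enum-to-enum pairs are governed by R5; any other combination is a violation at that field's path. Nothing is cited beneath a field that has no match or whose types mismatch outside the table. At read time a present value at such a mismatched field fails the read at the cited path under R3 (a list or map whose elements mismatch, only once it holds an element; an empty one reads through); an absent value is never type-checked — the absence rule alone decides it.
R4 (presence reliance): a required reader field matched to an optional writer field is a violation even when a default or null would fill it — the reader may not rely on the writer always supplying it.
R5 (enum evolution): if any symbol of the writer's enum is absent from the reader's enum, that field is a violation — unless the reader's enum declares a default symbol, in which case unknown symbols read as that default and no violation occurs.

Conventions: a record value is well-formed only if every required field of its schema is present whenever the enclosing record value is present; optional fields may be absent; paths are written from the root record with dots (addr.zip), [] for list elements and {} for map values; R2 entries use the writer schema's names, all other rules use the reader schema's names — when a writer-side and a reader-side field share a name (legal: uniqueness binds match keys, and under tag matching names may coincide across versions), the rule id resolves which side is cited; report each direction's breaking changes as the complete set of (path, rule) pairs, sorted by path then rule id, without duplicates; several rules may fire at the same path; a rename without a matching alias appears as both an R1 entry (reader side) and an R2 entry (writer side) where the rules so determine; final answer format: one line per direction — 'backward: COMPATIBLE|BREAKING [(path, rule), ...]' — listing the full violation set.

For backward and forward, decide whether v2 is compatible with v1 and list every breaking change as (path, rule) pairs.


backward: BREAKING [(signature, R1)]; forward: BREAKING [(kind, R1), (kind, R4)]

each type pair in Event: writer, then reader
backward analysis of Event with v2 as reader and v1 as writer:
  kind: Kind -> Kind, writer required; from kind
  extras: list<float32> -> list<float32>, writer optional; from extras
  no writer field matches reader signature
  factor: float64 -> float64, writer optional; from factor
  phone: string -> string, writer required; from phone
  country: string -> string, writer required; from notes
  R1 fires at signature
  => backward: BREAKING (1)
forward analysis of Event with v1 as reader and v2 as writer:
  kind: Kind -> Kind, writer optional; from kind
  extras: list<float32> -> list<float32>, writer optional; from extras
  factor: float64 -> float64, writer optional; from factor
  phone: string -> string, writer required; from phone
  notes: string -> string, writer required; from country
  writer field signature has no reader counterpart
  R1 fires at kind
  R4 fires at kind
  => forward: BREAKING (2)


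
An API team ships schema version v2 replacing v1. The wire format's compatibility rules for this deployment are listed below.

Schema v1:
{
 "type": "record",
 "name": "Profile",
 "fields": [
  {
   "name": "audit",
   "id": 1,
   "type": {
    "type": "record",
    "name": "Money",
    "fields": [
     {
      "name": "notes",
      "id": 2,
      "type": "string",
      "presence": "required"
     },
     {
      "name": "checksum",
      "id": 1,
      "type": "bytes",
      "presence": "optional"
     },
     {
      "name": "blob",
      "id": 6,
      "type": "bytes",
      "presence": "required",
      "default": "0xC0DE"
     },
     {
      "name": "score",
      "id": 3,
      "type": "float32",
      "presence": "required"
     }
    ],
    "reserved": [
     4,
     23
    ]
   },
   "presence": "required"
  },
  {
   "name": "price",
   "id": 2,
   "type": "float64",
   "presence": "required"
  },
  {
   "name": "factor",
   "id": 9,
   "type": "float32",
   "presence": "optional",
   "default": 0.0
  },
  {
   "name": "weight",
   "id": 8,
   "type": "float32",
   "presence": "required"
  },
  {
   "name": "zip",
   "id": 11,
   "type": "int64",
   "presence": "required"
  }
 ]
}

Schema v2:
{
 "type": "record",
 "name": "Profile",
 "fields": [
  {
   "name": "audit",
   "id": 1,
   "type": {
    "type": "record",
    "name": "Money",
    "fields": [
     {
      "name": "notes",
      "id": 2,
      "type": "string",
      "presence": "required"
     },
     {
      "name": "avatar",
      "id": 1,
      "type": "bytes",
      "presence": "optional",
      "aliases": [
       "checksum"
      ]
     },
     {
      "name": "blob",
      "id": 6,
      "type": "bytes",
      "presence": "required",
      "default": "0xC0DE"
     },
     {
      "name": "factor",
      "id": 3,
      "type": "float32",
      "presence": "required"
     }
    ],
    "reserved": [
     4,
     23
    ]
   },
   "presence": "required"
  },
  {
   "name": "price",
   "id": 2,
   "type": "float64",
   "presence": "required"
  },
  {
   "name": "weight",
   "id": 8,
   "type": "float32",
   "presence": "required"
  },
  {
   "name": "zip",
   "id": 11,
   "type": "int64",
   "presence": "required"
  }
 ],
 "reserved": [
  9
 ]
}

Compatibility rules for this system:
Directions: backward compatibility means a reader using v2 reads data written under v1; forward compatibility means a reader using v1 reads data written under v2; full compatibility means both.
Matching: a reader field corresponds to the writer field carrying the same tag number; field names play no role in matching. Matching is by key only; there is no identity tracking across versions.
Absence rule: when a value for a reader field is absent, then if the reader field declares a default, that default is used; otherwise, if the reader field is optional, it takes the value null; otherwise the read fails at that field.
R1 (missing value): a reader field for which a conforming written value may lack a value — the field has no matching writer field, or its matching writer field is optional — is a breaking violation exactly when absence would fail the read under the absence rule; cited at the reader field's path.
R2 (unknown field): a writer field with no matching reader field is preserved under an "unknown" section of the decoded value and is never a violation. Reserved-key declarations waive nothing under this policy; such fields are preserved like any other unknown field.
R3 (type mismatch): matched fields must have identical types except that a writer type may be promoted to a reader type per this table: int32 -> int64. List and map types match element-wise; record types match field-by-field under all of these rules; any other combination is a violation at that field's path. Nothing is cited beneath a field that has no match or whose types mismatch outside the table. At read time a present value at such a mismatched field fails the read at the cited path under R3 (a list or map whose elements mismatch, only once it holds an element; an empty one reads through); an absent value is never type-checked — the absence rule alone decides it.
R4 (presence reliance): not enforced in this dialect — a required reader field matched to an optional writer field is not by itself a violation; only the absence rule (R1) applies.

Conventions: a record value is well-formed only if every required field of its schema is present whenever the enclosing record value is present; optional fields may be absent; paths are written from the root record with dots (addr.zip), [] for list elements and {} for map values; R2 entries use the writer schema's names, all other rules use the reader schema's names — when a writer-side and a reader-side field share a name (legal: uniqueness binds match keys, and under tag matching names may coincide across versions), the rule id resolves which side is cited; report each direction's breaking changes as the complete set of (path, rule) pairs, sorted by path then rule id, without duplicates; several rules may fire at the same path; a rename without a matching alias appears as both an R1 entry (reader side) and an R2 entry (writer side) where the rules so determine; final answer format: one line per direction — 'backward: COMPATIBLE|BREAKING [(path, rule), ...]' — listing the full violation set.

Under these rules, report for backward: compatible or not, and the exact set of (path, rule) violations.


each type pair in Profile: writer, then reader
backward pass over Profile, reader schema v2, writer schema v1:
  writer required, Money -> Money: reader audit maps from writer audit
  writer required, float64 -> float64: reader price maps from writer price
  writer required, float32 -> float32: reader weight maps from writer weight
  writer required, int64 -> int64: reader zip maps from writer zip
  leftover writer field: factor
  writer required, string -> string: reader audit.notes maps from writer audit.notes
  writer optional, bytes -> bytes: reader audit.avatar maps from writer audit.checksum
  writer required, bytes -> bytes: reader audit.blob maps from writer audit.blob
  writer required, float32 -> float32: reader audit.factor maps from writer audit.score
  => no violations; backward on Profile: COMPATIBLE
the rest of the Profile diff is inert for this question:
  removed field factor from record Profile (its key 9 joins the reserved list) -> no rule fires on it in Profile's dialect; the asked verdict holds
  renamed field score to factor in record Money -> no rule fires on it in Profile's dialect; the asked verdict holds
  renamed field checksum to avatar in record Money (alias checksum declared on the renamed field) -> no rule fires on it in Profile's dialect; the asked verdict holds

backward: COMPATIBLE []


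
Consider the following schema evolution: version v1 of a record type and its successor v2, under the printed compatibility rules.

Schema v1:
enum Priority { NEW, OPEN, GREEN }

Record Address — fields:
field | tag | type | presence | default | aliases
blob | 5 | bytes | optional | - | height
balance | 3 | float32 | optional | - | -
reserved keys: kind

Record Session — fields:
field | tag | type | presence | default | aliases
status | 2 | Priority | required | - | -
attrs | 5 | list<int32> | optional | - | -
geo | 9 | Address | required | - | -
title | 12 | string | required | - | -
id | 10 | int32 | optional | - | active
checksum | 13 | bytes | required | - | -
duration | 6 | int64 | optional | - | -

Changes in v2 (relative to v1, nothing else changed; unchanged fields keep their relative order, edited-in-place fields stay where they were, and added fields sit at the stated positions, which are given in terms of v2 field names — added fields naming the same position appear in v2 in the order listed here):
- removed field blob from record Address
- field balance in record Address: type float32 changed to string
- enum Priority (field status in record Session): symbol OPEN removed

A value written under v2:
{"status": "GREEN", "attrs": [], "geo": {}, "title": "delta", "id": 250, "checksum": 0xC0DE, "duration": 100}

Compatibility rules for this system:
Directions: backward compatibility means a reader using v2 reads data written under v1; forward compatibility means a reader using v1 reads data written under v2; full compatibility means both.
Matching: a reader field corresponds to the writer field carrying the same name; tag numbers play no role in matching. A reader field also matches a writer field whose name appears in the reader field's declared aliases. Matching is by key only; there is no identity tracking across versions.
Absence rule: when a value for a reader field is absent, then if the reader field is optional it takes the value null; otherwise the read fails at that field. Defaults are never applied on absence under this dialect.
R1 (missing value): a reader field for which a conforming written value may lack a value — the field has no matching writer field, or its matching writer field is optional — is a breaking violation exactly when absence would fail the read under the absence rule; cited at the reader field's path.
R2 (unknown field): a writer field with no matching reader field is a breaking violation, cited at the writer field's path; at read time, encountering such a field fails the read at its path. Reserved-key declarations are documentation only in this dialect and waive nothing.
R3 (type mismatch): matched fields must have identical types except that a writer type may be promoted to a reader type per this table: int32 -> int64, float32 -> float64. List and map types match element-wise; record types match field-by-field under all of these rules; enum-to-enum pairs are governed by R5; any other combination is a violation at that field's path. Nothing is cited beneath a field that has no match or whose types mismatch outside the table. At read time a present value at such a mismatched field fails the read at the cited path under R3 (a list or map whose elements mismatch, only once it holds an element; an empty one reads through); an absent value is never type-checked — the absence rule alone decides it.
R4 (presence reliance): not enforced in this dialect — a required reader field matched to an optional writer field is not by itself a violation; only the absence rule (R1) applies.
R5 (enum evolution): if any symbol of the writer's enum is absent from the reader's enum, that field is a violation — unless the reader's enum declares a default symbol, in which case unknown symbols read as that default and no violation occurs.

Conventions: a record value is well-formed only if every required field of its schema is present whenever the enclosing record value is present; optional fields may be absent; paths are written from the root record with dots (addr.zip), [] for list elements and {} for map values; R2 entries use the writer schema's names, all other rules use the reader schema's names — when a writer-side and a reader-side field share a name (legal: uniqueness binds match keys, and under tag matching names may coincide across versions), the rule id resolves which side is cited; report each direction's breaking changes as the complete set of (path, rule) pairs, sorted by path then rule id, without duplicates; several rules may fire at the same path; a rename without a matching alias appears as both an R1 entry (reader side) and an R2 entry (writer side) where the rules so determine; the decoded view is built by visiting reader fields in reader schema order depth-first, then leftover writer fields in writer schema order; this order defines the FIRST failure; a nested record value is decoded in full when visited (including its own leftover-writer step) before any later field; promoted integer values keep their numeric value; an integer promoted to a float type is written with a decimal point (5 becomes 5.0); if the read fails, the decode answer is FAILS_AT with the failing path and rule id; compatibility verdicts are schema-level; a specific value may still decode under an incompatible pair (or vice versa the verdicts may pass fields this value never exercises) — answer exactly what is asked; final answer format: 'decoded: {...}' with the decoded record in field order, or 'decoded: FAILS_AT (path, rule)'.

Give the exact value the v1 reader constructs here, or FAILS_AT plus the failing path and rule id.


decoded: {"status": "GREEN", "attrs": [], "geo": {"blob": null, "balance": null}, "title": "delta", "id": 250, "checksum": 0xC0DE, "duration": 100}

the writer's type comes first in each Session pair
decoding the Session value with the v1 reader:
  status := "GREEN"
  attrs := []
  geo.blob := null (missing; optional => null)
  geo.balance := null (missing; optional => null)
  title := "delta"
  id := 250
  checksum := 0xC0DE
  duration := 100
  => decoded: {"status": "GREEN", "attrs": [], "geo": {"blob": null, "balance": null}, "title": "delta", "id": 250, "checksum": 0xC0DE, "duration": 100}
remaining Session differences; none change what is asked:
  removed field blob from record Address -> affects the rule determinations only; this particular Session value decodes identically
  field balance in record Address: type float32 changed to string -> affects the rule determinations only; this particular Session value decodes identically
  enum Priority (field status in record Session): symbol OPEN removed -> affects the rule determinations only; this particular Session value decodes identically


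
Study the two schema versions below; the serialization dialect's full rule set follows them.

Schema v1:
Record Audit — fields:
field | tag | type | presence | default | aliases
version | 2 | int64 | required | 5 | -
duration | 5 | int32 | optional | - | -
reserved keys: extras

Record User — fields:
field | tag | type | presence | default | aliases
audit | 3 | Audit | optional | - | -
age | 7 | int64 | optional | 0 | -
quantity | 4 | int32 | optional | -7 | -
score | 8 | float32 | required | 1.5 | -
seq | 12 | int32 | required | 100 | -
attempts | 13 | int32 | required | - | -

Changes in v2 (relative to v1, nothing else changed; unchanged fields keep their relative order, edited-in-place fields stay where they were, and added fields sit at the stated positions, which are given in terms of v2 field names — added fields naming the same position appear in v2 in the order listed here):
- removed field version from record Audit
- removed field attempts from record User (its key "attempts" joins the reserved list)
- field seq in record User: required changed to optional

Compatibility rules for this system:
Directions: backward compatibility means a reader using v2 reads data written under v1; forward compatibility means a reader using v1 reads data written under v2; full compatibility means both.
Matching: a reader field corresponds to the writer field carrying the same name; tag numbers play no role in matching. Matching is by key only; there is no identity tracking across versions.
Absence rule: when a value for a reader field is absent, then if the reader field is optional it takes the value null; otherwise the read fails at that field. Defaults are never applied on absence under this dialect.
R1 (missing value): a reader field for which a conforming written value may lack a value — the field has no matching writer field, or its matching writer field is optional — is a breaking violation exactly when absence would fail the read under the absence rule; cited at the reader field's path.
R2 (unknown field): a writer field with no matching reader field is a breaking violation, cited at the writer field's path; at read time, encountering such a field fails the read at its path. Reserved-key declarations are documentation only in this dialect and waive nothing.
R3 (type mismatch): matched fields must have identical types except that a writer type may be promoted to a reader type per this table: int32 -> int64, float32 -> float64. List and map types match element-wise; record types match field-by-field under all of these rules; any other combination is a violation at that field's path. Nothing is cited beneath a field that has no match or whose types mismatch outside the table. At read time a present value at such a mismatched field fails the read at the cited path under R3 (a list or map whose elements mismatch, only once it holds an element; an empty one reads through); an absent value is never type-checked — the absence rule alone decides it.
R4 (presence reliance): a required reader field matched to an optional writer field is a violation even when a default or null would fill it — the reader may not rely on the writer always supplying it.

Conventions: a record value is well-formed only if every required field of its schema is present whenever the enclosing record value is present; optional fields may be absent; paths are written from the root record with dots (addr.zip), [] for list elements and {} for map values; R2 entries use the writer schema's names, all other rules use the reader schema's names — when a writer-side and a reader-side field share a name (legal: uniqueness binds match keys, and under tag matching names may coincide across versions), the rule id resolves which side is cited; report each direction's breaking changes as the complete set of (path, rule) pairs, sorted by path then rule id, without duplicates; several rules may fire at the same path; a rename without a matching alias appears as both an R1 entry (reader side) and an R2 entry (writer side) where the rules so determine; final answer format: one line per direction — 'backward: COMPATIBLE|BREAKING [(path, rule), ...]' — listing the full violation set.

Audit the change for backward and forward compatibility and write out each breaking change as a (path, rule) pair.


each type pair in User: writer, then reader
backward on User — v2 reading data written by v1:
  audit <- audit (Audit -> Audit, writer optional)
  age <- age (int64 -> int64, writer optional)
  quantity <- quantity (int32 -> int32, writer optional)
  score <- score (float32 -> float32, writer required)
  seq <- seq (int32 -> int32, writer required)
  writer attempts: unknown to reader
  audit.duration <- audit.duration (int32 -> int32, writer optional)
  writer audit.version: unknown to reader
  breaking: (attempts, R2)
  breaking: (audit.version, R2)
  => backward verdict for User: BREAKING, 2 violation(s)
forward on User — v1 reading data written by v2:
  audit <- audit (Audit -> Audit, writer optional)
  age <- age (int64 -> int64, writer optional)
  quantity <- quantity (int32 -> int32, writer optional)
  score <- score (float32 -> float32, writer required)
  seq <- seq (int32 -> int32, writer optional)
  no writer field matches reader attempts
  no writer field matches reader audit.version
  audit.duration <- audit.duration (int32 -> int32, writer optional)
  breaking: (attempts, R1)
  breaking: (audit.version, R1)
  breaking: (seq, R1)
  breaking: (seq, R4)
  => forward verdict for User: BREAKING, 4 violation(s)

backward: BREAKING [(attempts, R2), (audit.version, R2)]; forward: BREAKING [(attempts, R1), (audit.version, R1), (seq, R1), (seq, R4)]
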